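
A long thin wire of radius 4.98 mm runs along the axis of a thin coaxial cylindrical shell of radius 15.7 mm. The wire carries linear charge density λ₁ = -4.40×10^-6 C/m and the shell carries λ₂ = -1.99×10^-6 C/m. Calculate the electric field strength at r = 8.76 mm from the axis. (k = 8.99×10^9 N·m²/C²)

E ≈ 9.03×10^6 V/m

Choose a coaxial cylinder of radius r = 8.76 mm (arbitrary length L) as the Gaussian surface (between the conductors, 4.98 mm < r < 15.7 mm).
Only the inner wire is enclosed; the outer shell contributes nothing inside itself. λ_enc = λ₁ = -4.40×10^-6 C/m.
Applying ∮E·dA = Q_enc/ε₀ with the end caps contributing no flux:
E = 2k|λ_enc|/r = 2(8.99×10^9)(4.40×10^-6)/(0.00876) = 9.03e6 N/C.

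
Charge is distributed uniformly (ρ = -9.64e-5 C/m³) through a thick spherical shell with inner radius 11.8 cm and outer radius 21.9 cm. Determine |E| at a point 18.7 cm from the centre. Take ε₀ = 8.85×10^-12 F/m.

By spherical symmetry E is radial; choose a Gaussian sphere of radius r = 18.7 cm (within the shell material, 11.8 cm < r < 21.9 cm).
Only the shell between 11.8 cm and r is enclosed: Q_enc = ρ·(4π/3)(r³ − a³) = (-9.64e-5)·(4π/3)·((0.187)³ − (0.118)³) = -1.977×10^-6 C.
Gauss's law: E·4πr² = Q_enc/ε₀.
E = |Q_enc|/(4πε₀r²) = (1.977×10^-6)/(4π·8.85×10^-12·(0.187)²) = 5.08×10^5 N/C.

5.08e5 N/C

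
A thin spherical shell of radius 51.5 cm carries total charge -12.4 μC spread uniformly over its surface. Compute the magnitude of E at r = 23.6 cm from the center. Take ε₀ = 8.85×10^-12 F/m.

E = 0 (no enclosed charge)

Use a concentric Gaussian sphere at r = 23.6 cm (inside the shell, r < 51.5 cm).
All the charge is outside the Gaussian surface: Q_enc = 0, hence E = 0 everywhere inside the shell.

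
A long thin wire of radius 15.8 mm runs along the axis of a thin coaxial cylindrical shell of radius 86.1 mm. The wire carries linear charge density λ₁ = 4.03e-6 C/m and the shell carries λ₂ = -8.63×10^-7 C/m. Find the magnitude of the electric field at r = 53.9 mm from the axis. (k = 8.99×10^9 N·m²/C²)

Take a coaxial cylindrical Gaussian surface of radius r = 53.9 mm and length L (between the conductors, 15.8 mm < r < 86.1 mm).
Only the inner wire is enclosed; the outer shell contributes nothing inside itself. λ_enc = λ₁ = 4.03e-6 C/m.
By Gauss's law (flux through the curved wall only), E·2πrL = λ_enc L/ε₀.
E = 2k|λ_enc|/r = 2(8.99×10^9)(4.03×10^-6)/(0.0539) = 1.34×10^6 N/C.

1.34×10^6 N/C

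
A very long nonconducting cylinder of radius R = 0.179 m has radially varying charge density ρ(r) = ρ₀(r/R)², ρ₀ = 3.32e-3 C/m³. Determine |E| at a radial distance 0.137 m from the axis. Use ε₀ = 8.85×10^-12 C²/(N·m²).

Take a coaxial cylindrical Gaussian surface of radius r = 0.137 m and length L (r < R).
Integrating ρ over the cross-section to radius r: λ_enc = (2πρ₀/R²) ∫₀^r r'^3 dr' = 2πρ₀ r^4/(4·R²) = 5.734e-5 C/m.
Applying ∮E·dA = Q_enc/ε₀ with the end caps contributing no flux:
E = |λ_enc|/(2πε₀r) = (5.734×10^-5)/(2π·8.85×10^-12·0.137) = 7.53×10^6 N/C.

|E| = 7.53e6 V/m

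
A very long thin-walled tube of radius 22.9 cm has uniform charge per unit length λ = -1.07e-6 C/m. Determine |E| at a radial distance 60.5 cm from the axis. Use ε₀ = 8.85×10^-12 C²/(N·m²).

Coaxial Gaussian cylinder, radius r = 60.5 cm, length L (r > 22.9 cm).
The full line charge is enclosed: λ_enc = -1.07×10^-6 C/m.
Applying ∮E·dA = Q_enc/ε₀ with the end caps contributing no flux:
E = |λ_enc|/(2πε₀r) = (1.07×10^-6)/(2π·8.85×10^-12·0.605) = 3.18×10^4 N/C.

3.18×10^4 N/C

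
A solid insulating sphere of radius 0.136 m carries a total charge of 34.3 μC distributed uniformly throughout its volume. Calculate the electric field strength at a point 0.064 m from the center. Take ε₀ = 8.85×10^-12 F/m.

E = 7.85×10^6 V/m

Take a concentric spherical Gaussian surface of radius r = 0.064 m (r < R).
Only the charge within r is enclosed: Q_enc = Q·(r/R)³ = (34.3 μC)·(0.064 m/0.136 m)³ = 3.575×10^-6 C.
Gauss's law: E·4πr² = Q_enc/ε₀.
E = |Q_enc|/(4πε₀r²) = (3.575×10^-6)/(4π·8.85×10^-12·(0.064)²) = 7.85e6 N/C.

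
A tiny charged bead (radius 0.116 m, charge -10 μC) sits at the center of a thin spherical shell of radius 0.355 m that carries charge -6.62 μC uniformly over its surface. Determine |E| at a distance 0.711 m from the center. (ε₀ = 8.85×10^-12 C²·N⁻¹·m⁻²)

E ≈ 2.96×10^5 N/C

By spherical symmetry E is radial; choose a Gaussian sphere of radius r = 0.711 m (r > 0.355 m, enclosing both).
Q_enc = (-10 μC) + (-6.62 μC) = -1.662×10^-5 C.
Applying ∮E·dA = Q_enc/ε₀ with Φ = E(4πr²):
E = |Q_enc|/(4πε₀r²) = (1.662e-5)/(4π·8.85×10^-12·(0.711)²) = 2.96×10^5 N/C.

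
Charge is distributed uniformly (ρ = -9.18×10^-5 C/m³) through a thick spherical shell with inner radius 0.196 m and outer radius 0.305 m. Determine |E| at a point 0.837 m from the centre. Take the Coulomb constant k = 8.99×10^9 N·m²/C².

Use a concentric Gaussian sphere at r = 0.837 m (r > 0.305 m, enclosing the whole shell).
Q_enc = ρ·(4π/3)(b³ − a³) = (-9.18×10^-5)·(4π/3)·((0.305)³ − (0.196)³) = -8.015×10^-6 C.
Applying ∮E·dA = Q_enc/ε₀ with Φ = E(4πr²):
E = k|Q_enc|/r² = (8.99×10^9)(8.015e-6)/(0.837)² = 1.03e5 N/C.

|E| ≈ 1.03e5 V/m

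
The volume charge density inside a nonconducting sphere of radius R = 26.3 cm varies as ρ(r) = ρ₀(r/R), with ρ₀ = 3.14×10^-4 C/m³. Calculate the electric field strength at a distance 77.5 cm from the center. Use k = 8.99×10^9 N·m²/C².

|E| ≈ 2.69e5 V/m

Take a concentric spherical Gaussian surface of radius r = 77.5 cm (r > R, all charge enclosed).
Q_enc = 4π ∫₀^R ρ₀(r'/R)^1 r'² dr' = 4πρ₀R³/4 = 1.795×10^-5 C.
Since E is radial and uniform over the Gaussian sphere, Φ = E·4πr² = Q_enc/ε₀.
E = k|Q_enc|/r² = (8.99×10^9)(1.795e-5)/(0.775)² = 2.69×10^5 N/C.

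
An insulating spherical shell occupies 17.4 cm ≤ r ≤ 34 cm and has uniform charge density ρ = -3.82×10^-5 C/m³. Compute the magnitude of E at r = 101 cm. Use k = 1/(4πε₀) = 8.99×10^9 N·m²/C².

4.80e4 N/C

Take a concentric spherical Gaussian surface of radius r = 101 cm (r > 34 cm, enclosing the whole shell).
Q_enc = ρ·(4π/3)(b³ − a³) = (-3.82e-5)·(4π/3)·((0.34)³ − (0.174)³) = -5.446e-6 C.
Gauss's law: E·4πr² = Q_enc/ε₀.
E = k|Q_enc|/r² = (8.99×10^9)(5.446×10^-6)/(1.01)² = 4.80×10^4 N/C.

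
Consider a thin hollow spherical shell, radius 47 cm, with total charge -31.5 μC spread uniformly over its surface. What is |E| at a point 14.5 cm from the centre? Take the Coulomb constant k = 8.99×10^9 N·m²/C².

By spherical symmetry E is radial; choose a Gaussian sphere of radius r = 14.5 cm (inside the shell, r < 47 cm).
All the charge is outside the Gaussian surface: Q_enc = 0, hence E = 0 everywhere inside the shell.

E = 0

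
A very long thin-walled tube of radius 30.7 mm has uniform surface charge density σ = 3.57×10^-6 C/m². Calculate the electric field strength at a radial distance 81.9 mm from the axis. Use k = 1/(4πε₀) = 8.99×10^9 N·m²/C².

E = 1.51e5 V/m

Take a coaxial cylindrical Gaussian surface of radius r = 81.9 mm and length L (r > 30.7 mm).
The whole shell is enclosed: λ_enc = σ·2πR = (3.57×10^-6)·2π·(0.0307) = 6.886×10^-7 C/m.
Gauss's law: E·2πrL = λ_enc L/ε₀.
E = 2k|λ_enc|/r = 2(8.99×10^9)(6.886×10^-7)/(0.0819) = 1.51e5 N/C.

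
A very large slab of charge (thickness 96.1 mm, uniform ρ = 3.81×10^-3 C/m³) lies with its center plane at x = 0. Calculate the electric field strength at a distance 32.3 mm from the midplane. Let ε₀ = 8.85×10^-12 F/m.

By symmetry E is perpendicular to the slab. A Gaussian pillbox from −32.3 mm to +32.3 mm (face area A) lies entirely within the slab.
Q_enc = ρ·(2x)·A and flux = 2EA, so 2EA = 2ρxA/ε₀ ⇒ E = |ρ|x/ε₀.
E = (3.81e-3)(0.0323)/(8.85×10^-12) = 1.39×10^7 N/C.

E = 1.39×10^7 N/C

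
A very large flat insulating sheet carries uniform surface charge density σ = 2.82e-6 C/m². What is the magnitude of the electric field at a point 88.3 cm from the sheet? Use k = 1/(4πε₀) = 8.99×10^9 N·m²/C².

1.59e5 N/C

Choose a cylindrical pillbox piercing the sheet, end faces (area A) parallel to it.
Flux Φ = 2EA and Q_enc = σA, so 2EA = σA/ε₀ ⇒ E = |σ|/(2ε₀), independent of distance.
E = 2πk|σ| = 2π(8.99×10^9)(2.82×10^-6) = 1.59×10^5 N/C.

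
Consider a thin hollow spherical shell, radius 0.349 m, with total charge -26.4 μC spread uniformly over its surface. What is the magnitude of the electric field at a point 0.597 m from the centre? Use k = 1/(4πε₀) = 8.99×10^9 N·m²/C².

|E| = 6.66e5 N/C

By spherical symmetry E is radial; choose a Gaussian sphere of radius r = 0.597 m (r > 0.349 m).
The entire shell is enclosed: Q_enc = -2.64×10^-5 C.
By Gauss's law, ∮E·dA = E·4πr² = Q_enc/ε₀.
E = k|Q_enc|/r² = (8.99×10^9)(2.64×10^-5)/(0.597)² = 6.66×10^5 N/C.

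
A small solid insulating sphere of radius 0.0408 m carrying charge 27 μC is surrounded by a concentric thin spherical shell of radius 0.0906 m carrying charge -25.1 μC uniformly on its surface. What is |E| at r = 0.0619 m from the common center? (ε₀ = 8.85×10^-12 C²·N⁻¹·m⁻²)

By spherical symmetry E is radial; choose a Gaussian sphere of radius r = 0.0619 m (between the bodies, 0.0408 m < r < 0.0906 m).
Only the inner charge is enclosed; the outer shell contributes nothing inside itself. Q_enc = 27 μC = 2.70e-5 C.
Since E is radial and uniform over the Gaussian sphere, Φ = E·4πr² = Q_enc/ε₀.
E = |Q_enc|/(4πε₀r²) = (2.70e-5)/(4π·8.85×10^-12·(0.0619)²) = 6.34×10^7 N/C.

|E| ≈ 6.34e7 N/C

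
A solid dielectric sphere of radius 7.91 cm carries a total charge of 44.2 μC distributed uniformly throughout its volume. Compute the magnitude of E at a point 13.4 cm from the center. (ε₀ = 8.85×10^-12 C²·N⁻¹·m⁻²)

E = 2.21×10^7 N/C

Take a concentric spherical Gaussian surface of radius r = 13.4 cm (r > R, so the entire charge is enclosed).
Q_enc = 44.2 μC = 4.42e-5 C.
Applying ∮E·dA = Q_enc/ε₀ with Φ = E(4πr²):
E = |Q_enc|/(4πε₀r²) = (4.42×10^-5)/(4π·8.85×10^-12·(0.134)²) = 2.21×10^7 N/C.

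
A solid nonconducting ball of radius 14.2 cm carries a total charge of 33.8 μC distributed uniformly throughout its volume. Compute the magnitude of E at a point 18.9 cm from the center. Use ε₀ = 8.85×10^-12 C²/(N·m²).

8.51×10^6 N/C

By spherical symmetry E is radial; choose a Gaussian sphere of radius r = 18.9 cm (r > R, so the entire charge is enclosed).
Q_enc = 33.8 μC = 3.38e-5 C.
By Gauss's law, ∮E·dA = E·4πr² = Q_enc/ε₀.
E = |Q_enc|/(4πε₀r²) = (3.38×10^-5)/(4π·8.85×10^-12·(0.189)²) = 8.51×10^6 N/C.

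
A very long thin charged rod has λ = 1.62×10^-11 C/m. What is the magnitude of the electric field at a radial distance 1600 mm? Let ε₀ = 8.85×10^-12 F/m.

By cylindrical symmetry E is radial; use a coaxial Gaussian cylinder of radius 1600 mm and length L.
Q_enc = λL, so λ_enc = 1.62e-11 C/m.
Applying ∮E·dA = Q_enc/ε₀ with the end caps contributing no flux:
E = |λ_enc|/(2πε₀r) = (1.62e-11)/(2π·8.85×10^-12·1.6) = 0.182 N/C.

0.182 N/C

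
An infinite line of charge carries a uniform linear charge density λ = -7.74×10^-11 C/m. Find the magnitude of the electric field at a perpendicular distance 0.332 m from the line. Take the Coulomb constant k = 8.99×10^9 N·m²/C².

|E| = 4.19 N/C

Coaxial Gaussian cylinder, radius r = 0.332 m, length L.
Q_enc = λL, so λ_enc = -7.74×10^-11 C/m.
By Gauss's law (flux through the curved wall only), E·2πrL = λ_enc L/ε₀.
E = 2k|λ_enc|/r = 2(8.99×10^9)(7.74×10^-11)/(0.332) = 4.19 N/C.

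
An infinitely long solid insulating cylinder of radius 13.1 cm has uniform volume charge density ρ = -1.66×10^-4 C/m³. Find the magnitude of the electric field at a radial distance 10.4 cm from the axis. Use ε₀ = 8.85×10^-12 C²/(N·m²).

Take a coaxial cylindrical Gaussian surface of radius r = 10.4 cm and length L (r < R).
Enclosed charge per unit length: λ_enc = ρ·πr² = (-1.66e-4)π(0.104)² = -5.641×10^-6 C/m.
By Gauss's law (flux through the curved wall only), E·2πrL = λ_enc L/ε₀.
E = |λ_enc|/(2πε₀r) = (5.641×10^-6)/(2π·8.85×10^-12·0.104) = 9.75×10^5 N/C.

|E| = 9.75×10^5 N/C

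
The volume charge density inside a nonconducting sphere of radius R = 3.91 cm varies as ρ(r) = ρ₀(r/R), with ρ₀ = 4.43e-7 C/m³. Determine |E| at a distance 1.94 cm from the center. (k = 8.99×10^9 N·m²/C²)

Symmetry ⇒ E = E(r) r̂. Gaussian sphere of radius r = 1.94 cm (r < R).
Q_enc = ∫₀^r ρ(r')·4πr'² dr' = (4πρ₀/R) ∫₀^r r'^3 dr' = 4πρ₀ r^4/(4·R) = 5.042e-12 C.
By Gauss's law, ∮E·dA = E·4πr² = Q_enc/ε₀.
E = k|Q_enc|/r² = (8.99×10^9)(5.042e-12)/(0.0194)² = 120 N/C.

120 N/C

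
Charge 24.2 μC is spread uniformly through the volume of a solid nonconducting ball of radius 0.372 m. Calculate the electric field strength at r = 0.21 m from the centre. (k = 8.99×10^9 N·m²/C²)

Use a concentric Gaussian sphere at r = 0.21 m (r < R).
Only the charge within r is enclosed: Q_enc = Q·(r/R)³ = (24.2 μC)·(0.21 m/0.372 m)³ = 4.354e-6 C.
Gauss's law: E·4πr² = Q_enc/ε₀.
E = k|Q_enc|/r² = (8.99×10^9)(4.354×10^-6)/(0.21)² = 8.87×10^5 N/C.

E ≈ 8.87×10^5 V/m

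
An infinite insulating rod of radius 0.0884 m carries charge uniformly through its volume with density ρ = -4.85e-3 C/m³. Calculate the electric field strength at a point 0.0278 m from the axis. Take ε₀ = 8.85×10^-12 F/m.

Take a coaxial cylindrical Gaussian surface of radius r = 0.0278 m and length L (r < R).
Charge inside radius r per length L is ρ·πr²·L, so λ_enc = ρπr² = -1.178×10^-5 C/m.
Since E is radial and uniform over the curved surface, Φ = E·2πrL = Q_enc/ε₀ = λ_enc L/ε₀.
E = |λ_enc|/(2πε₀r) = (1.178×10^-5)/(2π·8.85×10^-12·0.0278) = 7.62×10^6 N/C.

|E| ≈ 7.62×10^6 V/m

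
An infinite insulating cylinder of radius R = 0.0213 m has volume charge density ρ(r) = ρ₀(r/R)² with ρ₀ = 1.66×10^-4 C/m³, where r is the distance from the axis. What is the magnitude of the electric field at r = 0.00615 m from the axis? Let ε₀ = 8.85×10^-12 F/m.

|E| = 2.40×10^3 V/m

By cylindrical symmetry E is radial; use a coaxial Gaussian cylinder of radius 0.00615 m and length L (r < R).
Integrating ρ over the cross-section to radius r: λ_enc = (2πρ₀/R²) ∫₀^r r'^3 dr' = 2πρ₀ r^4/(4·R²) = 8.222e-10 C/m.
By Gauss's law (flux through the curved wall only), E·2πrL = λ_enc L/ε₀.
E = |λ_enc|/(2πε₀r) = (8.222×10^-10)/(2π·8.85×10^-12·0.00615) = 2.40e3 N/C.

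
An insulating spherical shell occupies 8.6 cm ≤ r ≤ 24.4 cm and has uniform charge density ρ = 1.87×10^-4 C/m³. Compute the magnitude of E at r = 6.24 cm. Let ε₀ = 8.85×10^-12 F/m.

|E| = 0 V/m

Symmetry ⇒ E = E(r) r̂. Gaussian sphere of radius r = 6.24 cm (r < 8.6 cm, inside the empty cavity).
No charge is enclosed, so by Gauss's law E·4πr² = 0 ⇒ E = 0.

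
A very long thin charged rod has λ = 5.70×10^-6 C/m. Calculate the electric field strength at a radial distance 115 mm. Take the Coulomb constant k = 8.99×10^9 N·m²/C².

E = 8.91e5 N/C

Coaxial Gaussian cylinder, radius r = 115 mm, length L.
Q_enc = λL, so λ_enc = 5.70e-6 C/m.
Gauss's law: E·2πrL = λ_enc L/ε₀.
E = 2k|λ_enc|/r = 2(8.99×10^9)(5.70×10^-6)/(0.115) = 8.91e5 N/C.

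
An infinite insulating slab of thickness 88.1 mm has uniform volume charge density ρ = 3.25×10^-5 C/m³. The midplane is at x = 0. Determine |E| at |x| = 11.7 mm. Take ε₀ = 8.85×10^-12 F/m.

4.30×10^4 N/C

By symmetry E is perpendicular to the slab. A Gaussian pillbox from −11.7 mm to +11.7 mm (face area A) lies entirely within the slab.
Q_enc = ρ·(2x)·A and flux = 2EA, so 2EA = 2ρxA/ε₀ ⇒ E = |ρ|x/ε₀.
E = (3.25×10^-5)(0.0117)/(8.85×10^-12) = 4.30×10^4 N/C.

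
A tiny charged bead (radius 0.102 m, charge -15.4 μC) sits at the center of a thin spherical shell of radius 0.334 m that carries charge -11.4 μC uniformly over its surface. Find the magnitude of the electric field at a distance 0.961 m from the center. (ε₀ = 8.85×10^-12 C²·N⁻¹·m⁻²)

2.61×10^5 N/C

By spherical symmetry E is radial; choose a Gaussian sphere of radius r = 0.961 m (r > 0.334 m, enclosing both).
Q_enc = (-15.4 μC) + (-11.4 μC) = -2.68×10^-5 C.
Since E is radial and uniform over the Gaussian sphere, Φ = E·4πr² = Q_enc/ε₀.
E = |Q_enc|/(4πε₀r²) = (2.68×10^-5)/(4π·8.85×10^-12·(0.961)²) = 2.61e5 N/C.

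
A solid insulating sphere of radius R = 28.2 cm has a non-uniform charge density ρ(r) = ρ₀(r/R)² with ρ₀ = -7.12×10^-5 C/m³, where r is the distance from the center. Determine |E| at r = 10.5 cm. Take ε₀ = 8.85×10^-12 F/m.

Take a concentric spherical Gaussian surface of radius r = 10.5 cm (r < R).
Q_enc = ∫₀^r ρ(r')·4πr'² dr' = (4πρ₀/R²) ∫₀^r r'^4 dr' = 4πρ₀ r^5/(5·R²) = -2.872×10^-8 C.
By Gauss's law, ∮E·dA = E·4πr² = Q_enc/ε₀.
E = |Q_enc|/(4πε₀r²) = (2.872×10^-8)/(4π·8.85×10^-12·(0.105)²) = 2.34×10^4 N/C.

E ≈ 2.34×10^4 V/m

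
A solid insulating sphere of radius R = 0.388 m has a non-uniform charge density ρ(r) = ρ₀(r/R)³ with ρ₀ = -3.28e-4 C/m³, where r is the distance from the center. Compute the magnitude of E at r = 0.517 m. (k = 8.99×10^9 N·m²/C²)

|E| = 1.35×10^6 N/C

Use a concentric Gaussian sphere at r = 0.517 m (r > R, all charge enclosed).
Q_enc = 4π ∫₀^R ρ₀(r'/R)^3 r'² dr' = 4πρ₀R³/6 = -4.013×10^-5 C.
Since E is radial and uniform over the Gaussian sphere, Φ = E·4πr² = Q_enc/ε₀.
E = k|Q_enc|/r² = (8.99×10^9)(4.013e-5)/(0.517)² = 1.35e6 N/C.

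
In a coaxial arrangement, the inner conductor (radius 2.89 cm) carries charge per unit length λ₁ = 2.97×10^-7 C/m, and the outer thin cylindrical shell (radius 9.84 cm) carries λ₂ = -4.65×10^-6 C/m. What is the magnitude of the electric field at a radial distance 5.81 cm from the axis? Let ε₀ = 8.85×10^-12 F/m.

E ≈ 9.19×10^4 V/m

By cylindrical symmetry E is radial; use a coaxial Gaussian cylinder of radius 5.81 cm and length L (between the conductors, 2.89 cm < r < 9.84 cm).
The shell at 9.84 cm lies outside the Gaussian surface, so λ_enc = λ₁ = 2.97×10^-7 C/m.
Since E is radial and uniform over the curved surface, Φ = E·2πrL = Q_enc/ε₀ = λ_enc L/ε₀.
E = |λ_enc|/(2πε₀r) = (2.97e-7)/(2π·8.85×10^-12·0.0581) = 9.19e4 N/C.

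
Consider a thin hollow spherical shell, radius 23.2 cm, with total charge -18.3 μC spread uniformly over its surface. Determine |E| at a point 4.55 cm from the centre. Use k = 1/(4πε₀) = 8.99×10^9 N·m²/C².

By spherical symmetry E is radial; choose a Gaussian sphere of radius r = 4.55 cm (inside the shell, r < 23.2 cm).
All the charge is outside the Gaussian surface: Q_enc = 0, hence E = 0 everywhere inside the shell.

|E| = 0 N/C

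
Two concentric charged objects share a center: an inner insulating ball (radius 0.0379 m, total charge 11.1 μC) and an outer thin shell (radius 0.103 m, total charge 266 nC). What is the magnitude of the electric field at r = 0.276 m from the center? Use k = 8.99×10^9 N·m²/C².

E = 1.34×10^6 N/C

By spherical symmetry E is radial; choose a Gaussian sphere of radius r = 0.276 m (r > 0.103 m, enclosing both).
Q_enc = (11.1 μC) + (266 nC) = 1.137×10^-5 C.
By Gauss's law, ∮E·dA = E·4πr² = Q_enc/ε₀.
E = k|Q_enc|/r² = (8.99×10^9)(1.137×10^-5)/(0.276)² = 1.34×10^6 N/C.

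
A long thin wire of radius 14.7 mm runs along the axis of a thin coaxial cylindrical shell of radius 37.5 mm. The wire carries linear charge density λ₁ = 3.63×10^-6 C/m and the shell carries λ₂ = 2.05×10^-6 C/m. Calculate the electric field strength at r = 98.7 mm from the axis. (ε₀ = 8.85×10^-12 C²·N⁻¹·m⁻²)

By cylindrical symmetry E is radial; use a coaxial Gaussian cylinder of radius 98.7 mm and length L (r > 37.5 mm, enclosing both).
λ_enc = λ₁ + λ₂ = (3.63×10^-6) + (2.05×10^-6) = 5.68e-6 C/m.
Gauss's law: E·2πrL = λ_enc L/ε₀.
E = |λ_enc|/(2πε₀r) = (5.68×10^-6)/(2π·8.85×10^-12·0.0987) = 1.03e6 N/C.

E = 1.03×10^6 V/m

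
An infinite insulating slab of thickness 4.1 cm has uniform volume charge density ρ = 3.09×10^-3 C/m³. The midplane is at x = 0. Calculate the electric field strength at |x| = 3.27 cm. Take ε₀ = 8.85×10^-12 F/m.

E = 7.16e6 V/m

The point |x| = 3.27 cm lies outside the slab (half-thickness 0.0205 m). A symmetric pillbox spanning the full slab encloses Q_enc = ρ·d·A.
Flux = 2EA ⇒ E = |ρ|d/(2ε₀), independent of distance outside.
E = (3.09e-3)(0.041)/(2·8.85×10^-12) = 7.16×10^6 N/C.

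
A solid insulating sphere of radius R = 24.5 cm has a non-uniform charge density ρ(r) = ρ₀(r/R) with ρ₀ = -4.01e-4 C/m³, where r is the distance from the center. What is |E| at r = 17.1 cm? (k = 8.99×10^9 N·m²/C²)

|E| ≈ 1.35×10^6 N/C

Take a concentric spherical Gaussian surface of radius r = 17.1 cm (r < R).
Integrate the density: Q_enc = 4π ∫₀^r ρ₀(r'/R)^1 r'² dr' = 4πρ₀ r^4/(4·R) = -4.397e-6 C.
By Gauss's law, ∮E·dA = E·4πr² = Q_enc/ε₀.
E = k|Q_enc|/r² = (8.99×10^9)(4.397×10^-6)/(0.171)² = 1.35e6 N/C.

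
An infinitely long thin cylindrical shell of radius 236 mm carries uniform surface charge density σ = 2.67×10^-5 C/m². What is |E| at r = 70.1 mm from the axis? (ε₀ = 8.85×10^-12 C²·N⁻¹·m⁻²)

E = 0

Choose a coaxial cylinder of radius r = 70.1 mm (arbitrary length L) as the Gaussian surface (r < 236 mm, inside the shell).
No charge is enclosed, so Gauss's law gives E·2πrL = 0 ⇒ E = 0.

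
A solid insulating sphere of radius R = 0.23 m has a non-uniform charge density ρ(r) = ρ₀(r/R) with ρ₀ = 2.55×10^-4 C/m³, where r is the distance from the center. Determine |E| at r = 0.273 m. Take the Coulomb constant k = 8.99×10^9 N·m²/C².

Use a concentric Gaussian sphere at r = 0.273 m (r > R, all charge enclosed).
Q_enc = 4π ∫₀^R ρ₀(r'/R)^1 r'² dr' = 4πρ₀R³/4 = 9.747×10^-6 C.
Gauss's law: E·4πr² = Q_enc/ε₀.
E = k|Q_enc|/r² = (8.99×10^9)(9.747×10^-6)/(0.273)² = 1.18×10^6 N/C.

E ≈ 1.18×10^6 N/C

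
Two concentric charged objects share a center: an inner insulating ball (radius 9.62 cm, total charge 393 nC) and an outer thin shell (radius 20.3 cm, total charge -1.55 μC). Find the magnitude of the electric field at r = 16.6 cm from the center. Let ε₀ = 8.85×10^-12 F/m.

Take a concentric spherical Gaussian surface of radius r = 16.6 cm (between the bodies, 9.62 cm < r < 20.3 cm).
The shell at 20.3 cm lies outside the Gaussian surface, so Q_enc = 393 nC = 3.93×10^-7 C.
Since E is radial and uniform over the Gaussian sphere, Φ = E·4πr² = Q_enc/ε₀.
E = |Q_enc|/(4πε₀r²) = (3.93e-7)/(4π·8.85×10^-12·(0.166)²) = 1.28e5 N/C.

E ≈ 1.28e5 V/m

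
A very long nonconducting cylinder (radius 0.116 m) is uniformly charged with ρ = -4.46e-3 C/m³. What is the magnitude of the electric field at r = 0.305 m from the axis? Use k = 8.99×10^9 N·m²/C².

E = 1.11e7 N/C

Coaxial Gaussian cylinder, radius r = 0.305 m, length L (r > 0.116 m, full cross-section enclosed).
λ_enc = ρ·πR² = (-4.46×10^-3)π(0.116)² = -1.885×10^-4 C/m.
Applying ∮E·dA = Q_enc/ε₀ with the end caps contributing no flux:
E = 2k|λ_enc|/r = 2(8.99×10^9)(1.885×10^-4)/(0.305) = 1.11×10^7 N/C.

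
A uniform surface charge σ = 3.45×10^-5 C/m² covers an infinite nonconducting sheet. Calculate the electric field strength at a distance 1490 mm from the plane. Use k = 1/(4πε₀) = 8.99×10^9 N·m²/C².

|E| = 1.95×10^6 V/m

By planar symmetry E is perpendicular to the sheet and uniform; use a Gaussian pillbox with flat faces of area A on each side of the sheet.
Flux Φ = 2EA and Q_enc = σA, so 2EA = σA/ε₀ ⇒ E = |σ|/(2ε₀), independent of distance.
E = 2πk|σ| = 2π(8.99×10^9)(3.45×10^-5) = 1.95×10^6 N/C.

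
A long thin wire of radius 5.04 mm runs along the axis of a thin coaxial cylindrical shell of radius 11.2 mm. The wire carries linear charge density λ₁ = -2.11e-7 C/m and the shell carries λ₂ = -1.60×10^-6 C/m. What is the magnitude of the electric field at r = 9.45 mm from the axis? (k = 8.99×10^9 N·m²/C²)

|E| = 4.01×10^5 V/m

Choose a coaxial cylinder of radius r = 9.45 mm (arbitrary length L) as the Gaussian surface (between the conductors, 5.04 mm < r < 11.2 mm).
The shell at 11.2 mm lies outside the Gaussian surface, so λ_enc = λ₁ = -2.11×10^-7 C/m.
Applying ∮E·dA = Q_enc/ε₀ with the end caps contributing no flux:
E = 2k|λ_enc|/r = 2(8.99×10^9)(2.11×10^-7)/(0.00945) = 4.01×10^5 N/C.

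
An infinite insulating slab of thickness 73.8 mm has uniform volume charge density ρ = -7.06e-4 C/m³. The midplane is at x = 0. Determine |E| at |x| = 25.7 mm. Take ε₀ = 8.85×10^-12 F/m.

|E| ≈ 2.05e6 N/C

By symmetry E is perpendicular to the slab. A Gaussian pillbox from −25.7 mm to +25.7 mm (face area A) lies entirely within the slab.
Q_enc = ρ·(2x)·A and flux = 2EA, so 2EA = 2ρxA/ε₀ ⇒ E = |ρ|x/ε₀.
E = (7.06e-4)(0.0257)/(8.85×10^-12) = 2.05e6 N/C.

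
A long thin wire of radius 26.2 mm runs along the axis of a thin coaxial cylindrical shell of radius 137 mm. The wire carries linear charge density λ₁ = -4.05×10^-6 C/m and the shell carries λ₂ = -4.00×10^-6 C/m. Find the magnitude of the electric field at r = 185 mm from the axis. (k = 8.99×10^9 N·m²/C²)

E = 7.82×10^5 V/m

Coaxial Gaussian cylinder, radius r = 185 mm, length L (r > 137 mm, enclosing both).
λ_enc = λ₁ + λ₂ = (-4.05×10^-6) + (-4.00e-6) = -8.05×10^-6 C/m.
Gauss's law: E·2πrL = λ_enc L/ε₀.
E = 2k|λ_enc|/r = 2(8.99×10^9)(8.05×10^-6)/(0.185) = 7.82e5 N/C.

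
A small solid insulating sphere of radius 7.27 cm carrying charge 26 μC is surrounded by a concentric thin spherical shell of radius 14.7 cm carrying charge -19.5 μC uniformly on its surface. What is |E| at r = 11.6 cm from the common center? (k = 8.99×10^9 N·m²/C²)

|E| = 1.74e7 V/m

Take a concentric spherical Gaussian surface of radius r = 11.6 cm (between the bodies, 7.27 cm < r < 14.7 cm).
Only the inner charge is enclosed; the outer shell contributes nothing inside itself. Q_enc = 26 μC = 2.60e-5 C.
Gauss's law: E·4πr² = Q_enc/ε₀.
E = k|Q_enc|/r² = (8.99×10^9)(2.60×10^-5)/(0.116)² = 1.74e7 N/C.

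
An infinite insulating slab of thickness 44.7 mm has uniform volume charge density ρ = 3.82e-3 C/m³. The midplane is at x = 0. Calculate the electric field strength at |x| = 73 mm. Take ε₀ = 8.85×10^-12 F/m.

The point |x| = 73 mm lies outside the slab (half-thickness 0.02235 m). A symmetric pillbox spanning the full slab encloses Q_enc = ρ·d·A.
Flux = 2EA ⇒ E = |ρ|d/(2ε₀), independent of distance outside.
E = (3.82×10^-3)(0.0447)/(2·8.85×10^-12) = 9.65×10^6 N/C.

E ≈ 9.65×10^6 V/m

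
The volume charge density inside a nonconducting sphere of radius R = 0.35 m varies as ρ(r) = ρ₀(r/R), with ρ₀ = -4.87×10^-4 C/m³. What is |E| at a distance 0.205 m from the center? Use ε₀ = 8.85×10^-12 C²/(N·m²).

E = 1.65×10^6 V/m

By spherical symmetry E is radial; choose a Gaussian sphere of radius r = 0.205 m (r < R).
Q_enc = ∫₀^r ρ(r')·4πr'² dr' = (4πρ₀/R) ∫₀^r r'^3 dr' = 4πρ₀ r^4/(4·R) = -7.72×10^-6 C.
Since E is radial and uniform over the Gaussian sphere, Φ = E·4πr² = Q_enc/ε₀.
E = |Q_enc|/(4πε₀r²) = (7.72×10^-6)/(4π·8.85×10^-12·(0.205)²) = 1.65×10^6 N/C.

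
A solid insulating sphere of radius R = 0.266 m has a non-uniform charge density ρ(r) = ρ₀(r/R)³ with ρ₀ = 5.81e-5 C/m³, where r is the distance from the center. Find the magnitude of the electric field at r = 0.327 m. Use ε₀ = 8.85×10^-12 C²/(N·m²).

E ≈ 1.93×10^5 V/m

Use a concentric Gaussian sphere at r = 0.327 m (r > R, all charge enclosed).
Q_enc = 4π ∫₀^R ρ₀(r'/R)^3 r'² dr' = 4πρ₀R³/6 = 2.29×10^-6 C.
Gauss's law: E·4πr² = Q_enc/ε₀.
E = |Q_enc|/(4πε₀r²) = (2.29e-6)/(4π·8.85×10^-12·(0.327)²) = 1.93×10^5 N/C.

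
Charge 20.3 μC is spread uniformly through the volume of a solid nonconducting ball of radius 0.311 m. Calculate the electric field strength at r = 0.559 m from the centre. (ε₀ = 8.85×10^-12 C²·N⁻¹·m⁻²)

5.84e5 V/m

Use a concentric Gaussian sphere at r = 0.559 m (r > R, so the entire charge is enclosed).
Q_enc = 20.3 μC = 2.03×10^-5 C.
Gauss's law: E·4πr² = Q_enc/ε₀.
E = |Q_enc|/(4πε₀r²) = (2.03×10^-5)/(4π·8.85×10^-12·(0.559)²) = 5.84×10^5 N/C.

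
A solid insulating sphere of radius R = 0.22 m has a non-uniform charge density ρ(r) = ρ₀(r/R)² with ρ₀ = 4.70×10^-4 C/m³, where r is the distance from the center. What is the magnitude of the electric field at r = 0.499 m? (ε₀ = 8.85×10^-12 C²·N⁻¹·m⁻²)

|E| ≈ 4.54e5 N/C

Use a concentric Gaussian sphere at r = 0.499 m (r > R, all charge enclosed).
Q_enc = 4π ∫₀^R ρ₀(r'/R)^2 r'² dr' = 4πρ₀R³/5 = 1.258×10^-5 C.
Applying ∮E·dA = Q_enc/ε₀ with Φ = E(4πr²):
E = |Q_enc|/(4πε₀r²) = (1.258×10^-5)/(4π·8.85×10^-12·(0.499)²) = 4.54×10^5 N/C.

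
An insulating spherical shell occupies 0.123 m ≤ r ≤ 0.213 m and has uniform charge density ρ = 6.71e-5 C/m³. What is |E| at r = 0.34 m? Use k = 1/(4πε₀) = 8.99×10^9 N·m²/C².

By spherical symmetry E is radial; choose a Gaussian sphere of radius r = 0.34 m (r > 0.213 m, enclosing the whole shell).
Q_enc = ρ·(4π/3)(b³ − a³) = (6.71e-5)·(4π/3)·((0.213)³ − (0.123)³) = 2.193e-6 C.
Applying ∮E·dA = Q_enc/ε₀ with Φ = E(4πr²):
E = k|Q_enc|/r² = (8.99×10^9)(2.193×10^-6)/(0.34)² = 1.71×10^5 N/C.

|E| ≈ 1.71×10^5 V/m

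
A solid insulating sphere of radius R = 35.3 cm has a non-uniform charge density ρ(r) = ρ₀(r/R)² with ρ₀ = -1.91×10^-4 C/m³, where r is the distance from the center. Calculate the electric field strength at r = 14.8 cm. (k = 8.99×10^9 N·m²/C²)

1.12e5 V/m

Symmetry ⇒ E = E(r) r̂. Gaussian sphere of radius r = 14.8 cm (r < R).
Integrate the density: Q_enc = 4π ∫₀^r ρ₀(r'/R)^2 r'² dr' = 4πρ₀ r^5/(5·R²) = -2.735×10^-7 C.
By Gauss's law, ∮E·dA = E·4πr² = Q_enc/ε₀.
E = k|Q_enc|/r² = (8.99×10^9)(2.735×10^-7)/(0.148)² = 1.12e5 N/C.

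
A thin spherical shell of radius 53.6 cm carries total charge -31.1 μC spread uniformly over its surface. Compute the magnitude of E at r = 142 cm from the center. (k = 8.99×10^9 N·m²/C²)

By spherical symmetry E is radial; choose a Gaussian sphere of radius r = 142 cm (r > 53.6 cm).
The entire shell is enclosed: Q_enc = -3.11×10^-5 C.
Since E is radial and uniform over the Gaussian sphere, Φ = E·4πr² = Q_enc/ε₀.
E = k|Q_enc|/r² = (8.99×10^9)(3.11e-5)/(1.42)² = 1.39×10^5 N/C.

1.39e5 N/C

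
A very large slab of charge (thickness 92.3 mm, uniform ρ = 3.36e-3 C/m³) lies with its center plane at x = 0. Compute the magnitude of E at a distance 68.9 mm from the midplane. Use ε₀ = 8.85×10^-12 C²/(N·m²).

|E| ≈ 1.75×10^7 V/m

The point |x| = 68.9 mm lies outside the slab (half-thickness 0.04615 m). A symmetric pillbox spanning the full slab encloses Q_enc = ρ·d·A.
Flux = 2EA ⇒ E = |ρ|d/(2ε₀), independent of distance outside.
E = (3.36×10^-3)(0.0923)/(2·8.85×10^-12) = 1.75e7 N/C.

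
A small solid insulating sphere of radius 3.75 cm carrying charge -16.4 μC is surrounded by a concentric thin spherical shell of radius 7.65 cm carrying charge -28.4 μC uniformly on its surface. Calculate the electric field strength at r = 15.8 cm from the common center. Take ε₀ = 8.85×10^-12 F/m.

E = 1.61e7 N/C

Use a concentric Gaussian sphere at r = 15.8 cm (r > 7.65 cm, enclosing both).
Q_enc = (-16.4 μC) + (-28.4 μC) = -4.48×10^-5 C.
By Gauss's law, ∮E·dA = E·4πr² = Q_enc/ε₀.
E = |Q_enc|/(4πε₀r²) = (4.48e-5)/(4π·8.85×10^-12·(0.158)²) = 1.61×10^7 N/C.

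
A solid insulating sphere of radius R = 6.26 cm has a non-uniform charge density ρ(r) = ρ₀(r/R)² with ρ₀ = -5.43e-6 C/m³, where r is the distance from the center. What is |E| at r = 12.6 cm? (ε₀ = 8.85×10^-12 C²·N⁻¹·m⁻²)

Take a concentric spherical Gaussian surface of radius r = 12.6 cm (r > R, all charge enclosed).
Q_enc = 4π ∫₀^R ρ₀(r'/R)^2 r'² dr' = 4πρ₀R³/5 = -3.348×10^-9 C.
Since E is radial and uniform over the Gaussian sphere, Φ = E·4πr² = Q_enc/ε₀.
E = |Q_enc|/(4πε₀r²) = (3.348e-9)/(4π·8.85×10^-12·(0.126)²) = 1.90×10^3 N/C.

|E| ≈ 1.90×10^3 N/C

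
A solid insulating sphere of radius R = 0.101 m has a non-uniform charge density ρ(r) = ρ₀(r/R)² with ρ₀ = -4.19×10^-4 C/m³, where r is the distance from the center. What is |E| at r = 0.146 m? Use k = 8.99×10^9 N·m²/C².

Take a concentric spherical Gaussian surface of radius r = 0.146 m (r > R, all charge enclosed).
Q_enc = 4π ∫₀^R ρ₀(r'/R)^2 r'² dr' = 4πρ₀R³/5 = -1.085×10^-6 C.
By Gauss's law, ∮E·dA = E·4πr² = Q_enc/ε₀.
E = k|Q_enc|/r² = (8.99×10^9)(1.085×10^-6)/(0.146)² = 4.58×10^5 N/C.

|E| = 4.58×10^5 N/C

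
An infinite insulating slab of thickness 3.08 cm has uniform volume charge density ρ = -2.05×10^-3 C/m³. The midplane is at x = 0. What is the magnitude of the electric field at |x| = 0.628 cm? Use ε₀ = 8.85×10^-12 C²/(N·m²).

By symmetry E is perpendicular to the slab. A Gaussian pillbox from −0.628 cm to +0.628 cm (face area A) lies entirely within the slab.
Q_enc = ρ·(2x)·A and flux = 2EA, so 2EA = 2ρxA/ε₀ ⇒ E = |ρ|x/ε₀.
E = (2.05×10^-3)(0.00628)/(8.85×10^-12) = 1.45×10^6 N/C.

|E| = 1.45e6 N/C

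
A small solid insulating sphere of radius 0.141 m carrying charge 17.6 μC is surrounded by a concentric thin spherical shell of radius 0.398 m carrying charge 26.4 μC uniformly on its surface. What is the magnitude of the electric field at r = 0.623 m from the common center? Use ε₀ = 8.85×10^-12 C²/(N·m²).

Symmetry ⇒ E = E(r) r̂. Gaussian sphere of radius r = 0.623 m (r > 0.398 m, enclosing both).
Q_enc = (17.6 μC) + (26.4 μC) = 4.40×10^-5 C.
Applying ∮E·dA = Q_enc/ε₀ with Φ = E(4πr²):
E = |Q_enc|/(4πε₀r²) = (4.40e-5)/(4π·8.85×10^-12·(0.623)²) = 1.02e6 N/C.

|E| = 1.02×10^6 V/m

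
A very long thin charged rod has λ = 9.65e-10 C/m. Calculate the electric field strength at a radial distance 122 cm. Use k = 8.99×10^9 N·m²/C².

|E| ≈ 14.2 V/m

By cylindrical symmetry E is radial; use a coaxial Gaussian cylinder of radius 122 cm and length L.
Q_enc = λL, so λ_enc = 9.65×10^-10 C/m.
By Gauss's law (flux through the curved wall only), E·2πrL = λ_enc L/ε₀.
E = 2k|λ_enc|/r = 2(8.99×10^9)(9.65e-10)/(1.22) = 14.2 N/C.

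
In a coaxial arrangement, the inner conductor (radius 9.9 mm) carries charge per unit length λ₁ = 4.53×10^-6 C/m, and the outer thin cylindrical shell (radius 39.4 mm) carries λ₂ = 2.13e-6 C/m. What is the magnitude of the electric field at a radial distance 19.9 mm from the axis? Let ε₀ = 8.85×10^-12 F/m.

E ≈ 4.09×10^6 N/C

Choose a coaxial cylinder of radius r = 19.9 mm (arbitrary length L) as the Gaussian surface (between the conductors, 9.9 mm < r < 39.4 mm).
Only the inner wire is enclosed; the outer shell contributes nothing inside itself. λ_enc = λ₁ = 4.53×10^-6 C/m.
Applying ∮E·dA = Q_enc/ε₀ with the end caps contributing no flux:
E = |λ_enc|/(2πε₀r) = (4.53×10^-6)/(2π·8.85×10^-12·0.0199) = 4.09×10^6 N/C.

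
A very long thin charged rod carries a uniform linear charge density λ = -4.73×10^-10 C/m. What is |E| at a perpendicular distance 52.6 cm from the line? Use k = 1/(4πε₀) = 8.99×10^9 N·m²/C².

E = 16.2 N/C

By cylindrical symmetry E is radial; use a coaxial Gaussian cylinder of radius 52.6 cm and length L.
Q_enc = λL, so λ_enc = -4.73e-10 C/m.
Gauss's law: E·2πrL = λ_enc L/ε₀.
E = 2k|λ_enc|/r = 2(8.99×10^9)(4.73×10^-10)/(0.526) = 16.2 N/C.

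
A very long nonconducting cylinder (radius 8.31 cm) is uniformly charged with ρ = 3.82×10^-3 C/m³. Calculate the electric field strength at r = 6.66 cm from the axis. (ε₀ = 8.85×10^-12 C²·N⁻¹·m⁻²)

Take a coaxial cylindrical Gaussian surface of radius r = 6.66 cm and length L (r < R).
Charge inside radius r per length L is ρ·πr²·L, so λ_enc = ρπr² = 5.323e-5 C/m.
By Gauss's law (flux through the curved wall only), E·2πrL = λ_enc L/ε₀.
E = |λ_enc|/(2πε₀r) = (5.323×10^-5)/(2π·8.85×10^-12·0.0666) = 1.44×10^7 N/C.

1.44×10^7 V/m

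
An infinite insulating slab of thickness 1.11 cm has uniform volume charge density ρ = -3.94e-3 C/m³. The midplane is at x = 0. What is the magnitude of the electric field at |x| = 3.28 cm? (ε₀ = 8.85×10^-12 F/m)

The point |x| = 3.28 cm lies outside the slab (half-thickness 0.00555 m). A symmetric pillbox spanning the full slab encloses Q_enc = ρ·d·A.
Flux = 2EA ⇒ E = |ρ|d/(2ε₀), independent of distance outside.
E = (3.94e-3)(0.0111)/(2·8.85×10^-12) = 2.47e6 N/C.

|E| = 2.47×10^6 N/C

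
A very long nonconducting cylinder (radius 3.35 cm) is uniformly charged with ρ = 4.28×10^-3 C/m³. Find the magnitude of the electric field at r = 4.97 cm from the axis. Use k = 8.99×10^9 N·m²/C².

Choose a coaxial cylinder of radius r = 4.97 cm (arbitrary length L) as the Gaussian surface (r > 3.35 cm, full cross-section enclosed).
λ_enc = ρ·πR² = (4.28×10^-3)π(0.0335)² = 1.509×10^-5 C/m.
Since E is radial and uniform over the curved surface, Φ = E·2πrL = Q_enc/ε₀ = λ_enc L/ε₀.
E = 2k|λ_enc|/r = 2(8.99×10^9)(1.509e-5)/(0.0497) = 5.46×10^6 N/C.

E ≈ 5.46e6 V/m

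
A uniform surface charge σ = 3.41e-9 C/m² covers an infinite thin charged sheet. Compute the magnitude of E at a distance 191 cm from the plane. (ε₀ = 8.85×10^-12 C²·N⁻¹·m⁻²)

Choose a cylindrical pillbox piercing the sheet, end faces (area A) parallel to it.
Only the two end caps contribute flux: Φ = 2EA. With Q_enc = σA, Gauss's law gives E = |σ|/(2ε₀).
E = |σ|/(2ε₀) = (3.41e-9)/(2·8.85×10^-12) = 193 N/C.

193 N/C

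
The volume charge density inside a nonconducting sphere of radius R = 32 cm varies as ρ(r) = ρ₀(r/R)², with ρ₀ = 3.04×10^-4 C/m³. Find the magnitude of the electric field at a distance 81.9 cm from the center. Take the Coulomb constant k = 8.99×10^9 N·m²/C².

E ≈ 3.36×10^5 V/m

Take a concentric spherical Gaussian surface of radius r = 81.9 cm (r > R, all charge enclosed).
Q_enc = 4π ∫₀^R ρ₀(r'/R)^2 r'² dr' = 4πρ₀R³/5 = 2.504e-5 C.
Applying ∮E·dA = Q_enc/ε₀ with Φ = E(4πr²):
E = k|Q_enc|/r² = (8.99×10^9)(2.504×10^-5)/(0.819)² = 3.36e5 N/C.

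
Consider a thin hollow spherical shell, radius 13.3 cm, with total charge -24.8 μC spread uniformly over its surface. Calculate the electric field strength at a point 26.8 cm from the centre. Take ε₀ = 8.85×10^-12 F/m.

3.10×10^6 V/m

By spherical symmetry E is radial; choose a Gaussian sphere of radius r = 26.8 cm (r > 13.3 cm).
The entire shell is enclosed: Q_enc = -2.48×10^-5 C.
By Gauss's law, ∮E·dA = E·4πr² = Q_enc/ε₀.
E = |Q_enc|/(4πε₀r²) = (2.48×10^-5)/(4π·8.85×10^-12·(0.268)²) = 3.10×10^6 N/C.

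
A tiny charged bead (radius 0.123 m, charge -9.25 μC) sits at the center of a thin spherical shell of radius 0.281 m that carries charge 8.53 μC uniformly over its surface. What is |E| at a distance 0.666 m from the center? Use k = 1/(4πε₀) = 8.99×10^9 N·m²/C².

Take a concentric spherical Gaussian surface of radius r = 0.666 m (r > 0.281 m, enclosing both).
Q_enc = (-9.25 μC) + (8.53 μC) = -7.20×10^-7 C.
Gauss's law: E·4πr² = Q_enc/ε₀.
E = k|Q_enc|/r² = (8.99×10^9)(7.20×10^-7)/(0.666)² = 1.46×10^4 N/C.

1.46×10^4 N/C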